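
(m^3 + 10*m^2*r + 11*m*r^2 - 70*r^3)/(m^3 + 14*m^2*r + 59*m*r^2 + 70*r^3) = (m - 2*r)/(m + 2*r)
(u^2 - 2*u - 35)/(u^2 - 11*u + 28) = (u + 5)/(u - 4)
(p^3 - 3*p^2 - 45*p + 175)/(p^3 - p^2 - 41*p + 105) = (p - 5)/(p - 3)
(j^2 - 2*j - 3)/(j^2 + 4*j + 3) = (j - 3)/(j + 3)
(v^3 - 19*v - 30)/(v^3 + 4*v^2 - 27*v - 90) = (v + 2)/(v + 6)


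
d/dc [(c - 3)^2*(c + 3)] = 3*(c - 3)*(c + 1)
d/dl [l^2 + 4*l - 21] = 2*l + 4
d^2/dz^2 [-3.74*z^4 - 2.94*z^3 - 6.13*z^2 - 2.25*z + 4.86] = -44.88*z^2 - 17.64*z - 12.26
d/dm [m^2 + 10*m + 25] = 2*m + 10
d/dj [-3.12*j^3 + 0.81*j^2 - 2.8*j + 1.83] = -9.36*j^2 + 1.62*j - 2.8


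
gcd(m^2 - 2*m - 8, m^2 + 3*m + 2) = m + 2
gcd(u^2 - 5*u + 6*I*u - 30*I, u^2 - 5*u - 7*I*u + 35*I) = u - 5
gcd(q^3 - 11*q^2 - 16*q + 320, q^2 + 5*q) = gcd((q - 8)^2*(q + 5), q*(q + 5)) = q + 5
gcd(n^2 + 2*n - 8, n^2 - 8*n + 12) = n - 2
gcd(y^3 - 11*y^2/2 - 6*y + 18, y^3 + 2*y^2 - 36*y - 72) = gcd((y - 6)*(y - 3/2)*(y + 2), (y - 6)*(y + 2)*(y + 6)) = y^2 - 4*y - 12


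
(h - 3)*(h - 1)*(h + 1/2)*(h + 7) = h^4 + 7*h^3/2 - 47*h^2/2 + 17*h/2 + 21/2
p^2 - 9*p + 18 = (p - 6)*(p - 3)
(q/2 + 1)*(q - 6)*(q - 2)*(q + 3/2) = q^4/2 - 9*q^3/4 - 13*q^2/2 + 9*q + 18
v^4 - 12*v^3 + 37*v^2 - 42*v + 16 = (v - 8)*(v - 2)*(v - 1)^2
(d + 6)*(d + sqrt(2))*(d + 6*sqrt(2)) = d^3 + 6*d^2 + 7*sqrt(2)*d^2 + 12*d + 42*sqrt(2)*d + 72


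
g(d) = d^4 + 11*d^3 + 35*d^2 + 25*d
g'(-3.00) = 4.00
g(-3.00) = 24.00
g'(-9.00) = -848.00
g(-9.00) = 1152.00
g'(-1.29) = -18.97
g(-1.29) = 5.15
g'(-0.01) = 24.30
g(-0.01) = -0.25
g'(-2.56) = -5.04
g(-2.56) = 23.78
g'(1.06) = 141.04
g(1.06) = 80.19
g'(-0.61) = -6.33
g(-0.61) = -4.58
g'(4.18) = 1186.33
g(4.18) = 1824.70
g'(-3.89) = 16.60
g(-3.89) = 13.85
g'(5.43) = 2018.51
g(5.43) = 3798.21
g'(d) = 4*d^3 + 33*d^2 + 70*d + 25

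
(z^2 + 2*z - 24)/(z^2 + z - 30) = (z - 4)/(z - 5)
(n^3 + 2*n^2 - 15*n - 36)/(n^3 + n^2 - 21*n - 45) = (n - 4)/(n - 5)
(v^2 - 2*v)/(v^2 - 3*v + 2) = v/(v - 1)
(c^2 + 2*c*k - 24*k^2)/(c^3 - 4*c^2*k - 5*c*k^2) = (-c^2 - 2*c*k + 24*k^2)/(c*(-c^2 + 4*c*k + 5*k^2))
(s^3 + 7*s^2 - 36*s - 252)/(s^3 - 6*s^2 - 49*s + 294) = (s + 6)/(s - 7)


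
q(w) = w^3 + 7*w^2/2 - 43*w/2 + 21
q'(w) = 3*w^2 + 7*w - 43/2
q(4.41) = 80.02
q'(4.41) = 67.71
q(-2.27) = 76.14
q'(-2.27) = -21.93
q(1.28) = 1.31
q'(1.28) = -7.62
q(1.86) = -0.45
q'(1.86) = 1.90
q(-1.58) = 59.76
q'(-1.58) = -25.07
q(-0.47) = 31.77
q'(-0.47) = -24.13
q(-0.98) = 44.49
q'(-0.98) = -25.48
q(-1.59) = 60.01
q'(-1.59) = -25.05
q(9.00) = 840.00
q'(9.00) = 284.50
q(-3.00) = 90.00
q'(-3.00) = -15.50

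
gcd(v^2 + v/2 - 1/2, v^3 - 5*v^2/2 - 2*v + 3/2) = v^2 + v/2 - 1/2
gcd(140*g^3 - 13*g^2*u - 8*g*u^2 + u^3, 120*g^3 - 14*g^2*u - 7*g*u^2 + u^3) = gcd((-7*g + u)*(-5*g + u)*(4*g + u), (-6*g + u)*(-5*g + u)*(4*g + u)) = -20*g^2 - g*u + u^2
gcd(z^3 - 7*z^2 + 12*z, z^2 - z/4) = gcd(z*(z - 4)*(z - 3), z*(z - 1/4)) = z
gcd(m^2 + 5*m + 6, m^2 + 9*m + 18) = m + 3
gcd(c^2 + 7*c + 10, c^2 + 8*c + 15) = c + 5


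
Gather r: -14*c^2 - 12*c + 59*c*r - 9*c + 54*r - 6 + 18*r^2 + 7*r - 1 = -14*c^2 - 21*c + 18*r^2 + r*(59*c + 61) - 7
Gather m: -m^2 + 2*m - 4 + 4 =-m^2 + 2*m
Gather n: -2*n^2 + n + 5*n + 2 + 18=-2*n^2 + 6*n + 20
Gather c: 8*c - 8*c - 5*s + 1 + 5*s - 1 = 0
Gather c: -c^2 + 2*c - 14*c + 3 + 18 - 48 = -c^2 - 12*c - 27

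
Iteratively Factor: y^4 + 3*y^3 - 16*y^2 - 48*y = (y + 3)*(y^3 - 16*y) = (y - 4)*(y + 3)*(y^2 + 4*y) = y*(y - 4)*(y + 3)*(y + 4)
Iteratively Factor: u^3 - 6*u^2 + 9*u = (u - 3)*(u^2 - 3*u) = u*(u - 3)*(u - 3)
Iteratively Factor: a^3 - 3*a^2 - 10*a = (a - 5)*(a^2 + 2*a) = a*(a - 5)*(a + 2)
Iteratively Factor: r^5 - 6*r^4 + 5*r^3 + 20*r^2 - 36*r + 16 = (r - 1)*(r^4 - 5*r^3 + 20*r - 16) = (r - 1)^2*(r^3 - 4*r^2 - 4*r + 16) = (r - 4)*(r - 1)^2*(r^2 - 4) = (r - 4)*(r - 2)*(r - 1)^2*(r + 2)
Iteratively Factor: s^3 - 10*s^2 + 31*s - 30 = (s - 5)*(s^2 - 5*s + 6) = (s - 5)*(s - 3)*(s - 2)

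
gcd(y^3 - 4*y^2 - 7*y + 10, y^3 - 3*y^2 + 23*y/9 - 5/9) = y - 1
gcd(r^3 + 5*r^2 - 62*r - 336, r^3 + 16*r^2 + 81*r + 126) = r^2 + 13*r + 42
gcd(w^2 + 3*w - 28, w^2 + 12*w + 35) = w + 7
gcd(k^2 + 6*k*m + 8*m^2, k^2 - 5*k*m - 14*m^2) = k + 2*m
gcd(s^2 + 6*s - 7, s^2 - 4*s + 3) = s - 1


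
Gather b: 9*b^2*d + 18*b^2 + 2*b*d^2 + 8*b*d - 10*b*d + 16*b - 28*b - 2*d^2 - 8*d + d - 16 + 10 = b^2*(9*d + 18) + b*(2*d^2 - 2*d - 12) - 2*d^2 - 7*d - 6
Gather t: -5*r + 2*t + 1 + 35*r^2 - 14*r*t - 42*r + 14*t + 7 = 35*r^2 - 47*r + t*(16 - 14*r) + 8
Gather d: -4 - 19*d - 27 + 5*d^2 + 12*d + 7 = 5*d^2 - 7*d - 24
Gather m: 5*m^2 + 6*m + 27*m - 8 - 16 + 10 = 5*m^2 + 33*m - 14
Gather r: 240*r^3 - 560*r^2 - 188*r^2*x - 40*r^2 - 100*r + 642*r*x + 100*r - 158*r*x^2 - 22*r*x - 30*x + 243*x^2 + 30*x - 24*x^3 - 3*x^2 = 240*r^3 + r^2*(-188*x - 600) + r*(-158*x^2 + 620*x) - 24*x^3 + 240*x^2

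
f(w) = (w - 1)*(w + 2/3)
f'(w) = 2*w - 1/3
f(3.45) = 10.09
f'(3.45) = 6.57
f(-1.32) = 1.52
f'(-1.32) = -2.97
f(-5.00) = 26.00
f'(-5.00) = -10.33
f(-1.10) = 0.91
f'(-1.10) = -2.53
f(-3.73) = 14.49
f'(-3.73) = -7.79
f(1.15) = 0.27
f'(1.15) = 1.97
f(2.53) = 4.89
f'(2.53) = 4.73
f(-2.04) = 4.17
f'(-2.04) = -4.41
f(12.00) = 139.33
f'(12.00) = 23.67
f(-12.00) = 147.33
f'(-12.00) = -24.33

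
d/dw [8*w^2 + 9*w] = 16*w + 9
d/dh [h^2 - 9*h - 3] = 2*h - 9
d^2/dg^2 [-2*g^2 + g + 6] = -4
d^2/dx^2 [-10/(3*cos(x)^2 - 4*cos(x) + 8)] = 10*(-36*sin(x)^4 - 62*sin(x)^2 - 77*cos(x) + 9*cos(3*x) + 82)/(3*sin(x)^2 + 4*cos(x) - 11)^3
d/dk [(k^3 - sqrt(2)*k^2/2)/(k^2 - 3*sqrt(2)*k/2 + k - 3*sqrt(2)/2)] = k*(-k*(2*k - sqrt(2))*(4*k - 3*sqrt(2) + 2) + 2*(3*k - sqrt(2))*(2*k^2 - 3*sqrt(2)*k + 2*k - 3*sqrt(2)))/(2*k^2 - 3*sqrt(2)*k + 2*k - 3*sqrt(2))^2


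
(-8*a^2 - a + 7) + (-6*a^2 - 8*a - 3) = -14*a^2 - 9*a + 4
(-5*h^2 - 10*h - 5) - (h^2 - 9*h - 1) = -6*h^2 - h - 4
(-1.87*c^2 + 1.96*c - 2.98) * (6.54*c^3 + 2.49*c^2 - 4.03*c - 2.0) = -12.2298*c^5 + 8.1621*c^4 - 7.0727*c^3 - 11.579*c^2 + 8.0894*c + 5.96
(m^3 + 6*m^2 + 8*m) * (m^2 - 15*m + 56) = m^5 - 9*m^4 - 26*m^3 + 216*m^2 + 448*m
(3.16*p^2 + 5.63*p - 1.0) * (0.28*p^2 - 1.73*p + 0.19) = 0.8848*p^4 - 3.8904*p^3 - 9.4195*p^2 + 2.7997*p - 0.19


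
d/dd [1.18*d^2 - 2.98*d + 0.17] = 2.36*d - 2.98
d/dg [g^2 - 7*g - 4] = 2*g - 7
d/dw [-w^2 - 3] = -2*w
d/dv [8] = 0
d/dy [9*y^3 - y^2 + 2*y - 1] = 27*y^2 - 2*y + 2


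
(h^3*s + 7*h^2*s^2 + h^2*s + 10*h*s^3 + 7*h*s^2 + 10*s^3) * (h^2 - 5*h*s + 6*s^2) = h^5*s + 2*h^4*s^2 + h^4*s - 19*h^3*s^3 + 2*h^3*s^2 - 8*h^2*s^4 - 19*h^2*s^3 + 60*h*s^5 - 8*h*s^4 + 60*s^5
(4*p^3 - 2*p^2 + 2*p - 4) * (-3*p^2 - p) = -12*p^5 + 2*p^4 - 4*p^3 + 10*p^2 + 4*p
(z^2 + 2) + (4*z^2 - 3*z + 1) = 5*z^2 - 3*z + 3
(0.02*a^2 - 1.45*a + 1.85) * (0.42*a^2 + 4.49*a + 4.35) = 0.0084*a^4 - 0.5192*a^3 - 5.6465*a^2 + 1.999*a + 8.0475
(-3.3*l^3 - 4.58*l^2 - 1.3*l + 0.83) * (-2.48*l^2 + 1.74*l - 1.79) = 8.184*l^5 + 5.6164*l^4 + 1.1618*l^3 + 3.8778*l^2 + 3.7712*l - 1.4857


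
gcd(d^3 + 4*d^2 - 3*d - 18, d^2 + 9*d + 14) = 1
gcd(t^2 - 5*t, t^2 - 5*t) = t^2 - 5*t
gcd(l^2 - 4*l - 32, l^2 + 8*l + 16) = l + 4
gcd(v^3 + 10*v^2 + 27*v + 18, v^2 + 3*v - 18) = v + 6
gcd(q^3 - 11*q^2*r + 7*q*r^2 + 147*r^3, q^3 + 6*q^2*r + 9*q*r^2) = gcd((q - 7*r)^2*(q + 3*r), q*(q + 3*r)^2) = q + 3*r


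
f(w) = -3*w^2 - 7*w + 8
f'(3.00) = -25.00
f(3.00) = -40.00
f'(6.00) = -43.00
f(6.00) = -142.00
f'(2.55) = -22.30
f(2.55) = -29.36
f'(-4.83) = 21.98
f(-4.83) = -28.18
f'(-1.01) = -0.94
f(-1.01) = 12.01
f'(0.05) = -7.30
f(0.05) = 7.64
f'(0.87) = -12.22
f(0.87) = -0.36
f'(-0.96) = -1.24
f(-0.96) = 11.96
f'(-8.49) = 43.94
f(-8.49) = -148.81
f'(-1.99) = 4.94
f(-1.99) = 10.05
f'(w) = -6*w - 7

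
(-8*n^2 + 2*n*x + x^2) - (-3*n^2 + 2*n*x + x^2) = -5*n^2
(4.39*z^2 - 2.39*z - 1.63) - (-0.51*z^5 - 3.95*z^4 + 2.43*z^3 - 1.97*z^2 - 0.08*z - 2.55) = 0.51*z^5 + 3.95*z^4 - 2.43*z^3 + 6.36*z^2 - 2.31*z + 0.92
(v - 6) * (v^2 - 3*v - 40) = v^3 - 9*v^2 - 22*v + 240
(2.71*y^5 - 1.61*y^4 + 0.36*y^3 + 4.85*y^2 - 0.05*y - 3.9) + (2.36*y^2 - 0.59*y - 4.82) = 2.71*y^5 - 1.61*y^4 + 0.36*y^3 + 7.21*y^2 - 0.64*y - 8.72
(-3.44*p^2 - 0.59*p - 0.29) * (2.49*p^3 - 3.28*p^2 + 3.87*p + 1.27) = -8.5656*p^5 + 9.8141*p^4 - 12.0997*p^3 - 5.7009*p^2 - 1.8716*p - 0.3683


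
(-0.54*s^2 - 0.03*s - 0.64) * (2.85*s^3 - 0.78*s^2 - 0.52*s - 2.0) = -1.539*s^5 + 0.3357*s^4 - 1.5198*s^3 + 1.5948*s^2 + 0.3928*s + 1.28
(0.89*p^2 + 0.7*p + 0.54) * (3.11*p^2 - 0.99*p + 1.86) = 2.7679*p^4 + 1.2959*p^3 + 2.6418*p^2 + 0.7674*p + 1.0044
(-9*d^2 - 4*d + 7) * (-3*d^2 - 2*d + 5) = 27*d^4 + 30*d^3 - 58*d^2 - 34*d + 35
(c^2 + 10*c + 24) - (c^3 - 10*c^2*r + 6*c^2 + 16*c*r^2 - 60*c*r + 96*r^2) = -c^3 + 10*c^2*r - 5*c^2 - 16*c*r^2 + 60*c*r + 10*c - 96*r^2 + 24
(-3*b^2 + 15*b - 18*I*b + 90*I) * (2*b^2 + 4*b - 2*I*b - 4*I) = -6*b^4 + 18*b^3 - 30*I*b^3 + 24*b^2 + 90*I*b^2 + 108*b + 300*I*b + 360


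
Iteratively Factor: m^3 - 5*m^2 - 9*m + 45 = (m + 3)*(m^2 - 8*m + 15) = (m - 3)*(m + 3)*(m - 5)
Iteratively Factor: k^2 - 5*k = (k - 5)*(k)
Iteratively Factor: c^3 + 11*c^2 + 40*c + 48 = (c + 4)*(c^2 + 7*c + 12) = (c + 4)^2*(c + 3)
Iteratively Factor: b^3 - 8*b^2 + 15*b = (b - 5)*(b^2 - 3*b) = b*(b - 5)*(b - 3)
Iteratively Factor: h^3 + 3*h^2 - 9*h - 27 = (h + 3)*(h^2 - 9) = (h + 3)^2*(h - 3)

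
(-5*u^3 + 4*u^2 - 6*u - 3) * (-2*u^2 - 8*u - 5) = 10*u^5 + 32*u^4 + 5*u^3 + 34*u^2 + 54*u + 15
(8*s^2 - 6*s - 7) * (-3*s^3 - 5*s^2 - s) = -24*s^5 - 22*s^4 + 43*s^3 + 41*s^2 + 7*s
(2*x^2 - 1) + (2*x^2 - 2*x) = 4*x^2 - 2*x - 1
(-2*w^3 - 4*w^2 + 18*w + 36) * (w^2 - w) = -2*w^5 - 2*w^4 + 22*w^3 + 18*w^2 - 36*w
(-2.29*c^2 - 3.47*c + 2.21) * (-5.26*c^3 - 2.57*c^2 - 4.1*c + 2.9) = 12.0454*c^5 + 24.1375*c^4 + 6.6823*c^3 + 1.9063*c^2 - 19.124*c + 6.409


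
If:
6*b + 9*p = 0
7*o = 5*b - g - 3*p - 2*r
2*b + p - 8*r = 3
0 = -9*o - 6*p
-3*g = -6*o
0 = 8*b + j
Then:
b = -9/32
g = -1/4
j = 9/4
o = -1/8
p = 3/16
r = -27/64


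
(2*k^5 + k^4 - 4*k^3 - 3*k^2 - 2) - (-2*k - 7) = 2*k^5 + k^4 - 4*k^3 - 3*k^2 + 2*k + 5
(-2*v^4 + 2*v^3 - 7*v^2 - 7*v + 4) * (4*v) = -8*v^5 + 8*v^4 - 28*v^3 - 28*v^2 + 16*v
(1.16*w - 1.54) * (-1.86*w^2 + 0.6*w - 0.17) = -2.1576*w^3 + 3.5604*w^2 - 1.1212*w + 0.2618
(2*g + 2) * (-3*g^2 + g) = -6*g^3 - 4*g^2 + 2*g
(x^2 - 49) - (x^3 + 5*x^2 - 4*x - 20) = -x^3 - 4*x^2 + 4*x - 29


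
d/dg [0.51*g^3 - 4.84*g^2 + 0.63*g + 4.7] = 1.53*g^2 - 9.68*g + 0.63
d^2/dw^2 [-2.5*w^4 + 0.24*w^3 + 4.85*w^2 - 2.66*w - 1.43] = -30.0*w^2 + 1.44*w + 9.7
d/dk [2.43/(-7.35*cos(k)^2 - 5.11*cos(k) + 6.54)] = -(35.721*cos(k) + 12.4173)*sin(k)/(7.35*cos(k)^2 + 5.11*cos(k) - 6.54)^2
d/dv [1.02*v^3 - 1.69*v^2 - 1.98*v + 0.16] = 3.06*v^2 - 3.38*v - 1.98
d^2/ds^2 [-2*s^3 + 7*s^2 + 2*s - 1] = 14 - 12*s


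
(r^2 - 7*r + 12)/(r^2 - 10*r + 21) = (r - 4)/(r - 7)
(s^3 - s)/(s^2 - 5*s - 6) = s*(s - 1)/(s - 6)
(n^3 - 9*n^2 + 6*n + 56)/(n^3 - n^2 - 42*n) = (n^2 - 2*n - 8)/(n*(n + 6))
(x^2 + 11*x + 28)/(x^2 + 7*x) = (x + 4)/x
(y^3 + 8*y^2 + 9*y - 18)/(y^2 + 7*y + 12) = (y^2 + 5*y - 6)/(y + 4)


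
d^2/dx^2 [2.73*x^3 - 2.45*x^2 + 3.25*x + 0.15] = 16.38*x - 4.9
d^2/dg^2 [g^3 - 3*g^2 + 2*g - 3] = 6*g - 6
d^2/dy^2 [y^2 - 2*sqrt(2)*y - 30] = 2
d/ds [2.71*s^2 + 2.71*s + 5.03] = 5.42*s + 2.71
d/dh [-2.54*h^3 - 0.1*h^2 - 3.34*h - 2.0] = -7.62*h^2 - 0.2*h - 3.34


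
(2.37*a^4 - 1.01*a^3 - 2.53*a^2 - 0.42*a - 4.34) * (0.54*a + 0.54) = 1.2798*a^5 + 0.7344*a^4 - 1.9116*a^3 - 1.593*a^2 - 2.5704*a - 2.3436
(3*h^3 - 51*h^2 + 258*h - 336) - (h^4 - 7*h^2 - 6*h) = -h^4 + 3*h^3 - 44*h^2 + 264*h - 336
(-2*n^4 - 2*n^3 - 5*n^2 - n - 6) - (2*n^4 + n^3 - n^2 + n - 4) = -4*n^4 - 3*n^3 - 4*n^2 - 2*n - 2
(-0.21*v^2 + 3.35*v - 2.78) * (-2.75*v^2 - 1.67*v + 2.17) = 0.5775*v^4 - 8.8618*v^3 + 1.5948*v^2 + 11.9121*v - 6.0326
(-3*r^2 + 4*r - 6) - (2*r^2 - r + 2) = -5*r^2 + 5*r - 8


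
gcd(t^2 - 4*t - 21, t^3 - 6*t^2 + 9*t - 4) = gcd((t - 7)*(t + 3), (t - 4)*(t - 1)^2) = 1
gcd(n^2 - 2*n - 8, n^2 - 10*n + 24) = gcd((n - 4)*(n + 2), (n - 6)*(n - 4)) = n - 4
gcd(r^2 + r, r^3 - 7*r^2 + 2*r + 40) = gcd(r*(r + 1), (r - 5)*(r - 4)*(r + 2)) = 1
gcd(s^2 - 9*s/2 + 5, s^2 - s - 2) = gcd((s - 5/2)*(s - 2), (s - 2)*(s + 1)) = s - 2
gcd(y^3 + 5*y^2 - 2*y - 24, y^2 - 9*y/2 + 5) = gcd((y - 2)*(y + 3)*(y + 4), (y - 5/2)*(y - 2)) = y - 2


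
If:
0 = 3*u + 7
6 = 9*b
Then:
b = 2/3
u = -7/3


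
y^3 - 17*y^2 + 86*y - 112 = (y - 8)*(y - 7)*(y - 2)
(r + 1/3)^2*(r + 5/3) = r^3 + 7*r^2/3 + 11*r/9 + 5/27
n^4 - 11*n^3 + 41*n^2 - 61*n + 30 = (n - 5)*(n - 3)*(n - 2)*(n - 1)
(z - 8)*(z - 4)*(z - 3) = z^3 - 15*z^2 + 68*z - 96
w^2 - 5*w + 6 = (w - 3)*(w - 2)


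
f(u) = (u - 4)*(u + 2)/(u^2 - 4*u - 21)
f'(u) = (4 - 2*u)*(u - 4)*(u + 2)/(u^2 - 4*u - 21)^2 + (u - 4)/(u^2 - 4*u - 21) + (u + 2)/(u^2 - 4*u - 21)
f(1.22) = 0.37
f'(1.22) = -0.04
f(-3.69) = 1.76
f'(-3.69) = 1.45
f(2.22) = 0.30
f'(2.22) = -0.09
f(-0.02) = 0.38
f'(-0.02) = 0.02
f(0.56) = 0.38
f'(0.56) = -0.01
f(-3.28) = 3.24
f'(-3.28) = 8.90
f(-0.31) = 0.37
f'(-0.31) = 0.05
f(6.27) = -2.77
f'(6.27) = -5.06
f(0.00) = 0.38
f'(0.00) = 0.02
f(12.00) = 1.49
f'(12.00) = -0.10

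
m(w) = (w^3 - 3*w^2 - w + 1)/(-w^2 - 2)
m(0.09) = -0.44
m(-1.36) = 1.48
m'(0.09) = 0.79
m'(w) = 2*w*(w^3 - 3*w^2 - w + 1)/(-w^2 - 2)^2 + (3*w^2 - 6*w - 1)/(-w^2 - 2)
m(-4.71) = 6.84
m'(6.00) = -1.01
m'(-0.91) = -2.15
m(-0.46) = -0.33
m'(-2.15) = -1.87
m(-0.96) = 0.58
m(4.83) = -1.53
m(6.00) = -2.71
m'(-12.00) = -1.03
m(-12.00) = 14.71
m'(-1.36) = -2.25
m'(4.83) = -0.99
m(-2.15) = 3.12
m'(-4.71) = -1.22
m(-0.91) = 0.47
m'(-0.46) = -1.22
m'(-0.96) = -2.20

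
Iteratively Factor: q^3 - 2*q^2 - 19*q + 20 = (q + 4)*(q^2 - 6*q + 5) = (q - 1)*(q + 4)*(q - 5)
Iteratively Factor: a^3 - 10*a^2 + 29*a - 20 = (a - 4)*(a^2 - 6*a + 5) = (a - 5)*(a - 4)*(a - 1)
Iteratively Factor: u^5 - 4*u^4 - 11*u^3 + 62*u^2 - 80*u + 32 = (u - 1)*(u^4 - 3*u^3 - 14*u^2 + 48*u - 32) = (u - 4)*(u - 1)*(u^3 + u^2 - 10*u + 8) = (u - 4)*(u - 1)^2*(u^2 + 2*u - 8) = (u - 4)*(u - 1)^2*(u + 4)*(u - 2)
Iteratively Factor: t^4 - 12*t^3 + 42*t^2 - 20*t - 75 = (t - 5)*(t^3 - 7*t^2 + 7*t + 15) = (t - 5)*(t + 1)*(t^2 - 8*t + 15) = (t - 5)^2*(t + 1)*(t - 3)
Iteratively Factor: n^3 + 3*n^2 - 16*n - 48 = (n - 4)*(n^2 + 7*n + 12) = (n - 4)*(n + 3)*(n + 4)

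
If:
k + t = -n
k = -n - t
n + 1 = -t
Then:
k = 1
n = -t - 1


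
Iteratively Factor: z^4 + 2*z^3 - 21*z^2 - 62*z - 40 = (z + 4)*(z^3 - 2*z^2 - 13*z - 10) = (z + 1)*(z + 4)*(z^2 - 3*z - 10) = (z - 5)*(z + 1)*(z + 4)*(z + 2)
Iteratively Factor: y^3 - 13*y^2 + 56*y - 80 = (y - 4)*(y^2 - 9*y + 20) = (y - 5)*(y - 4)*(y - 4)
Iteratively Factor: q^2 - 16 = (q + 4)*(q - 4)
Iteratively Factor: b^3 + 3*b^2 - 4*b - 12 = (b + 2)*(b^2 + b - 6) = (b + 2)*(b + 3)*(b - 2)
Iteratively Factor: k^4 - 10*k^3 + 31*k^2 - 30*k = (k)*(k^3 - 10*k^2 + 31*k - 30) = k*(k - 2)*(k^2 - 8*k + 15) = k*(k - 5)*(k - 2)*(k - 3)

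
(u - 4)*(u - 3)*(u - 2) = u^3 - 9*u^2 + 26*u - 24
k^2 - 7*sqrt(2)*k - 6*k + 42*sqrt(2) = (k - 6)*(k - 7*sqrt(2))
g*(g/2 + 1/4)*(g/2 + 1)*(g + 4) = g^4/4 + 13*g^3/8 + 11*g^2/4 + g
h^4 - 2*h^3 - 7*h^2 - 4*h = h*(h - 4)*(h + 1)^2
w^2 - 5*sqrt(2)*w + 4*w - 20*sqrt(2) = (w + 4)*(w - 5*sqrt(2))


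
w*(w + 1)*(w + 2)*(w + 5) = w^4 + 8*w^3 + 17*w^2 + 10*w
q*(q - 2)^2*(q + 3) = q^4 - q^3 - 8*q^2 + 12*q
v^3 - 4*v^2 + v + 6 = (v - 3)*(v - 2)*(v + 1)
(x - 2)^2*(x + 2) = x^3 - 2*x^2 - 4*x + 8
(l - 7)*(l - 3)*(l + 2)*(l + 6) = l^4 - 2*l^3 - 47*l^2 + 48*l + 252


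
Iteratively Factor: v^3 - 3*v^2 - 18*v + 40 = (v - 5)*(v^2 + 2*v - 8) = (v - 5)*(v - 2)*(v + 4)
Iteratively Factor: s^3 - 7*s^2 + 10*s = (s - 5)*(s^2 - 2*s) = s*(s - 5)*(s - 2)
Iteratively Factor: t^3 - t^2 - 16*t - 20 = (t - 5)*(t^2 + 4*t + 4) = (t - 5)*(t + 2)*(t + 2)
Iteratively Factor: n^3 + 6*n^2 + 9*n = (n + 3)*(n^2 + 3*n) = n*(n + 3)*(n + 3)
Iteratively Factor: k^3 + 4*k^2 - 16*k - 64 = (k + 4)*(k^2 - 16) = (k + 4)^2*(k - 4)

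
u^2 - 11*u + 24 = (u - 8)*(u - 3)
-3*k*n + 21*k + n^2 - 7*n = (-3*k + n)*(n - 7)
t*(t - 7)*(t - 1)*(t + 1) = t^4 - 7*t^3 - t^2 + 7*t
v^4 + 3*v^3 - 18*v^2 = v^2*(v - 3)*(v + 6)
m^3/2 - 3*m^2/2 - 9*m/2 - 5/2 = (m/2 + 1/2)*(m - 5)*(m + 1)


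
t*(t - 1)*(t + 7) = t^3 + 6*t^2 - 7*t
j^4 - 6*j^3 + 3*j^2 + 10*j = j*(j - 5)*(j - 2)*(j + 1)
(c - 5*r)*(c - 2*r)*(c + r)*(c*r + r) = c^4*r - 6*c^3*r^2 + c^3*r + 3*c^2*r^3 - 6*c^2*r^2 + 10*c*r^4 + 3*c*r^3 + 10*r^4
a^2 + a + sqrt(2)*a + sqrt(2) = (a + 1)*(a + sqrt(2))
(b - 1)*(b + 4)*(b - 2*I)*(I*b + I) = I*b^4 + 2*b^3 + 4*I*b^3 + 8*b^2 - I*b^2 - 2*b - 4*I*b - 8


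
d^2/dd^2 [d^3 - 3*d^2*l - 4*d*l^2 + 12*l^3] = 6*d - 6*l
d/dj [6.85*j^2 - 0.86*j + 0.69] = 13.7*j - 0.86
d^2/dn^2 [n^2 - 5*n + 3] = 2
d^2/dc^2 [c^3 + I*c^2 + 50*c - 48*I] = 6*c + 2*I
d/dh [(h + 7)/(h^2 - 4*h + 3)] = (h^2 - 4*h - 2*(h - 2)*(h + 7) + 3)/(h^2 - 4*h + 3)^2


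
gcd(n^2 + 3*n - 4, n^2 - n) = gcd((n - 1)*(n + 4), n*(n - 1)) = n - 1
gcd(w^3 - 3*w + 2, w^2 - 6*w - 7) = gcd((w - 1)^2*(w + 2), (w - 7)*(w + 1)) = 1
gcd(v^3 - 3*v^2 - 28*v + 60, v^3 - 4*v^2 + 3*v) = 1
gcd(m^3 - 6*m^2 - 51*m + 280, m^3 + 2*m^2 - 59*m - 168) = m^2 - m - 56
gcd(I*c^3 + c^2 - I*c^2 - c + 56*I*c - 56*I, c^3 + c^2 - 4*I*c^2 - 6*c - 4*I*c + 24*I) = 1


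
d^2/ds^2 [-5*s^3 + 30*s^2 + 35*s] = 60 - 30*s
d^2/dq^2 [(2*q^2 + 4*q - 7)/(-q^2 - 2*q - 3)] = 26*(3*q^2 + 6*q + 1)/(q^6 + 6*q^5 + 21*q^4 + 44*q^3 + 63*q^2 + 54*q + 27)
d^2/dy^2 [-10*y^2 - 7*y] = -20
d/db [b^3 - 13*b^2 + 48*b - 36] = 3*b^2 - 26*b + 48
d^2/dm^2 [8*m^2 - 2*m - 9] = 16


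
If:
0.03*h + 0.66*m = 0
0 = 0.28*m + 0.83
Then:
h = 65.21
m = -2.96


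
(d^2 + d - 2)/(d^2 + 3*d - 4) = (d + 2)/(d + 4)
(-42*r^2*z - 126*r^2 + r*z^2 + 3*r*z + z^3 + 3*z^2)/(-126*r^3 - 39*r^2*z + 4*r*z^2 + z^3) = (z + 3)/(3*r + z)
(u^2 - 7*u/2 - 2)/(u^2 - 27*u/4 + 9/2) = 2*(2*u^2 - 7*u - 4)/(4*u^2 - 27*u + 18)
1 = 1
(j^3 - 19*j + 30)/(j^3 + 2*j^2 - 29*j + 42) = (j + 5)/(j + 7)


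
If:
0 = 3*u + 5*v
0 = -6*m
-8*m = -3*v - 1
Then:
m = 0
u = 5/9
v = -1/3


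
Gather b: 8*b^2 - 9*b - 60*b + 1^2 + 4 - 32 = 8*b^2 - 69*b - 27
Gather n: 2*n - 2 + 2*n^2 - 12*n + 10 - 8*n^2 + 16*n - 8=-6*n^2 + 6*n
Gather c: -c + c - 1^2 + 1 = 0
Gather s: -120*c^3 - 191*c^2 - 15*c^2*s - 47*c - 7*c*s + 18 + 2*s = -120*c^3 - 191*c^2 - 47*c + s*(-15*c^2 - 7*c + 2) + 18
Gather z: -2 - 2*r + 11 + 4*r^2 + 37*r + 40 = 4*r^2 + 35*r + 49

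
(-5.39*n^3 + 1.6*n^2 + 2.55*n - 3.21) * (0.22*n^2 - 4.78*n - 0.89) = -1.1858*n^5 + 26.1162*n^4 - 2.2899*n^3 - 14.3192*n^2 + 13.0743*n + 2.8569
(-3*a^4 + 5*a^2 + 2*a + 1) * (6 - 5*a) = 15*a^5 - 18*a^4 - 25*a^3 + 20*a^2 + 7*a + 6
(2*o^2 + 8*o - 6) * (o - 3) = 2*o^3 + 2*o^2 - 30*o + 18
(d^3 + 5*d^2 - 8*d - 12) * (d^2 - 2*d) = d^5 + 3*d^4 - 18*d^3 + 4*d^2 + 24*d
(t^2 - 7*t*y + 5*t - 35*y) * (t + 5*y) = t^3 - 2*t^2*y + 5*t^2 - 35*t*y^2 - 10*t*y - 175*y^2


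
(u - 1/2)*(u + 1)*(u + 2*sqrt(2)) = u^3 + u^2/2 + 2*sqrt(2)*u^2 - u/2 + sqrt(2)*u - sqrt(2)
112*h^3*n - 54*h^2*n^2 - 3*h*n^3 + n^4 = n*(-8*h + n)*(-2*h + n)*(7*h + n)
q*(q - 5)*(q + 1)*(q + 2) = q^4 - 2*q^3 - 13*q^2 - 10*q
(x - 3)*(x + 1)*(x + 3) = x^3 + x^2 - 9*x - 9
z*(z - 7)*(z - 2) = z^3 - 9*z^2 + 14*z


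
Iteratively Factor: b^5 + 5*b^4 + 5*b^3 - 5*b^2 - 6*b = (b)*(b^4 + 5*b^3 + 5*b^2 - 5*b - 6) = b*(b + 3)*(b^3 + 2*b^2 - b - 2) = b*(b + 2)*(b + 3)*(b^2 - 1) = b*(b - 1)*(b + 2)*(b + 3)*(b + 1)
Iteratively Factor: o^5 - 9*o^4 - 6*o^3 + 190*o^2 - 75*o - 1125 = (o + 3)*(o^4 - 12*o^3 + 30*o^2 + 100*o - 375) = (o + 3)^2*(o^3 - 15*o^2 + 75*o - 125) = (o - 5)*(o + 3)^2*(o^2 - 10*o + 25) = (o - 5)^2*(o + 3)^2*(o - 5)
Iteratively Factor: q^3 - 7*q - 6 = (q - 3)*(q^2 + 3*q + 2) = (q - 3)*(q + 1)*(q + 2)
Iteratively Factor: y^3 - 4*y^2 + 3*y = (y - 3)*(y^2 - y) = (y - 3)*(y - 1)*(y)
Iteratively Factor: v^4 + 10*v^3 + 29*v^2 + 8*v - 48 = (v + 4)*(v^3 + 6*v^2 + 5*v - 12) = (v - 1)*(v + 4)*(v^2 + 7*v + 12) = (v - 1)*(v + 3)*(v + 4)*(v + 4)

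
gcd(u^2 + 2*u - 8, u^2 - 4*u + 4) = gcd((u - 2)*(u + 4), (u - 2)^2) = u - 2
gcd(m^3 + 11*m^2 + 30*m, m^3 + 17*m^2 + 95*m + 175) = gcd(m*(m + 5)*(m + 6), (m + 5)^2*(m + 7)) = m + 5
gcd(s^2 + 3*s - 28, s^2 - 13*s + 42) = 1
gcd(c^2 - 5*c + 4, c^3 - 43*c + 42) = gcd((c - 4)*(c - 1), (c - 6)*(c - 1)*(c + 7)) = c - 1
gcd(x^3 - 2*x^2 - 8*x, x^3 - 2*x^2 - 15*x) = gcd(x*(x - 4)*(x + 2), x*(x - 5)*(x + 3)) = x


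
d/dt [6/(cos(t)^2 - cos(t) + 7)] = 6*(2*cos(t) - 1)*sin(t)/(sin(t)^2 + cos(t) - 8)^2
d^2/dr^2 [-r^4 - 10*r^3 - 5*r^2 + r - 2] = -12*r^2 - 60*r - 10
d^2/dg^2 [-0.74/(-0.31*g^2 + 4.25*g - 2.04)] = (-0.142228*g^2 + 1.9499*g + 0.74*(0.62*g - 4.25)*(1.24*g - 8.5) - 0.935952)/(0.31*g^2 - 4.25*g + 2.04)^3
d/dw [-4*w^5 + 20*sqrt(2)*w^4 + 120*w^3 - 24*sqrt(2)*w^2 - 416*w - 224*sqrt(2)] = -20*w^4 + 80*sqrt(2)*w^3 + 360*w^2 - 48*sqrt(2)*w - 416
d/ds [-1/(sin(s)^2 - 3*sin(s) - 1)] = (2*sin(s) - 3)*cos(s)/(3*sin(s) + cos(s)^2)^2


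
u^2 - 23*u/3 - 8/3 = (u - 8)*(u + 1/3)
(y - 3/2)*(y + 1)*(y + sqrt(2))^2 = y^4 - y^3/2 + 2*sqrt(2)*y^3 - sqrt(2)*y^2 + y^2/2 - 3*sqrt(2)*y - y - 3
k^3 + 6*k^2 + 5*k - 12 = (k - 1)*(k + 3)*(k + 4)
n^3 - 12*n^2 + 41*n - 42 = (n - 7)*(n - 3)*(n - 2)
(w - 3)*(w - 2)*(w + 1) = w^3 - 4*w^2 + w + 6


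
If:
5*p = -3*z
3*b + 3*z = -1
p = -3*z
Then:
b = -1/3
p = 0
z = 0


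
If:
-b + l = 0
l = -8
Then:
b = -8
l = -8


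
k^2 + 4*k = k*(k + 4)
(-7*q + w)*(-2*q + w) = 14*q^2 - 9*q*w + w^2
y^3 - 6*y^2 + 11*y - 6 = (y - 3)*(y - 2)*(y - 1)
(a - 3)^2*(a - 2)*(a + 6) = a^4 - 2*a^3 - 27*a^2 + 108*a - 108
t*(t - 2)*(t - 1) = t^3 - 3*t^2 + 2*t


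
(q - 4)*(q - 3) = q^2 - 7*q + 12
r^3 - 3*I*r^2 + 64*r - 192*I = (r - 8*I)*(r - 3*I)*(r + 8*I)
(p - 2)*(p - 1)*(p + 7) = p^3 + 4*p^2 - 19*p + 14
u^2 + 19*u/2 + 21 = (u + 7/2)*(u + 6)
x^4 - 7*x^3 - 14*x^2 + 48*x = x*(x - 8)*(x - 2)*(x + 3)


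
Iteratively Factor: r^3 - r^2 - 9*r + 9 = (r + 3)*(r^2 - 4*r + 3) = (r - 1)*(r + 3)*(r - 3)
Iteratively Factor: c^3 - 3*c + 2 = (c - 1)*(c^2 + c - 2) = (c - 1)*(c + 2)*(c - 1)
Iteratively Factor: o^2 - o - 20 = (o + 4)*(o - 5)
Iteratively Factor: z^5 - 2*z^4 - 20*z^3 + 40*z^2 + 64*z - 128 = (z + 4)*(z^4 - 6*z^3 + 4*z^2 + 24*z - 32) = (z + 2)*(z + 4)*(z^3 - 8*z^2 + 20*z - 16) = (z - 4)*(z + 2)*(z + 4)*(z^2 - 4*z + 4) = (z - 4)*(z - 2)*(z + 2)*(z + 4)*(z - 2)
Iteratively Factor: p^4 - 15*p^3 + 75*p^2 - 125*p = (p - 5)*(p^3 - 10*p^2 + 25*p) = p*(p - 5)*(p^2 - 10*p + 25) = p*(p - 5)^2*(p - 5)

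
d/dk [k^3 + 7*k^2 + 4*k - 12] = 3*k^2 + 14*k + 4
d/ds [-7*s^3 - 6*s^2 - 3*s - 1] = -21*s^2 - 12*s - 3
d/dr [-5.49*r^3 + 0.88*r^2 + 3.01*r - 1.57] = -16.47*r^2 + 1.76*r + 3.01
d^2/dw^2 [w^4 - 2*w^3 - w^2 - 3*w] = 12*w^2 - 12*w - 2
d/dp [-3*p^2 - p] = -6*p - 1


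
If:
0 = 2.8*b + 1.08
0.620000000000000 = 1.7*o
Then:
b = -0.39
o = 0.36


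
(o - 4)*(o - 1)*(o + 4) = o^3 - o^2 - 16*o + 16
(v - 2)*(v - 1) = v^2 - 3*v + 2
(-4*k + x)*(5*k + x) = -20*k^2 + k*x + x^2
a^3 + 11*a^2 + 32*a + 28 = (a + 2)^2*(a + 7)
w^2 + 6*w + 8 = (w + 2)*(w + 4)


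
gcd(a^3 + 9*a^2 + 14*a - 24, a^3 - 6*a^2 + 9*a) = 1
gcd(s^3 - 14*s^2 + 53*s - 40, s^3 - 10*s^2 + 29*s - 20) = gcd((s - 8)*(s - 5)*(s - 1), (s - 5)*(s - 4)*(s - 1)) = s^2 - 6*s + 5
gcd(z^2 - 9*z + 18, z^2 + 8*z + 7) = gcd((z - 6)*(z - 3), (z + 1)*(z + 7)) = 1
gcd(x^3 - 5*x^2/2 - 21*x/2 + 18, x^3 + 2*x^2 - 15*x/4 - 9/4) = x^2 + 3*x/2 - 9/2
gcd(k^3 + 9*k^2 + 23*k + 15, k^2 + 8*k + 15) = k^2 + 8*k + 15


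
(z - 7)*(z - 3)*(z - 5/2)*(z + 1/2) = z^4 - 12*z^3 + 159*z^2/4 - 59*z/2 - 105/4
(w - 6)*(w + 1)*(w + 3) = w^3 - 2*w^2 - 21*w - 18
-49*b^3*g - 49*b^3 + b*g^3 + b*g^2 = (-7*b + g)*(7*b + g)*(b*g + b)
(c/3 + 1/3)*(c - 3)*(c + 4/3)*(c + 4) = c^4/3 + 10*c^3/9 - 25*c^2/9 - 80*c/9 - 16/3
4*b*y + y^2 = y*(4*b + y)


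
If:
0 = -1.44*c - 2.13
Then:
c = -1.48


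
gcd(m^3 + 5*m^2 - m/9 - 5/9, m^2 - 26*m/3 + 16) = 1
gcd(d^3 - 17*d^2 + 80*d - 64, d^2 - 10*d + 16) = d - 8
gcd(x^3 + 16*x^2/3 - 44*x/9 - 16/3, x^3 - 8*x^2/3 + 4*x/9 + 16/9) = x^2 - 2*x/3 - 8/9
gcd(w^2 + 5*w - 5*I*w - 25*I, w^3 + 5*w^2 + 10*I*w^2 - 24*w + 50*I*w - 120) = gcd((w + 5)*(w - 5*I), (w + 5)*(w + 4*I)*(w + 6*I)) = w + 5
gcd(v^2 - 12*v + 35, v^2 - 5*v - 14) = v - 7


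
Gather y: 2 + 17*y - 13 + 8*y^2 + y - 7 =8*y^2 + 18*y - 18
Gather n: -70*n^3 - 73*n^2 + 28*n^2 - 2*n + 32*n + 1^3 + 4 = -70*n^3 - 45*n^2 + 30*n + 5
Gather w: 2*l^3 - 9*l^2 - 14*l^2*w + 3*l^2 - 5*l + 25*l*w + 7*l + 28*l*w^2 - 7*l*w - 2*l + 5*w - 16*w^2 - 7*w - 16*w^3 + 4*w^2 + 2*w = 2*l^3 - 6*l^2 - 16*w^3 + w^2*(28*l - 12) + w*(-14*l^2 + 18*l)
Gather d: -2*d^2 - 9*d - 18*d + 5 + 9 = -2*d^2 - 27*d + 14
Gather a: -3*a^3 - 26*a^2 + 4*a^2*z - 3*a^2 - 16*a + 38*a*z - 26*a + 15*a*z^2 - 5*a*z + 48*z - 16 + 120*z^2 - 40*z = -3*a^3 + a^2*(4*z - 29) + a*(15*z^2 + 33*z - 42) + 120*z^2 + 8*z - 16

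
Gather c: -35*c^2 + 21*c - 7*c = -35*c^2 + 14*c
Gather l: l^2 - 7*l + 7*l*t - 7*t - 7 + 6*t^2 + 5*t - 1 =l^2 + l*(7*t - 7) + 6*t^2 - 2*t - 8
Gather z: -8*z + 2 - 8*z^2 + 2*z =-8*z^2 - 6*z + 2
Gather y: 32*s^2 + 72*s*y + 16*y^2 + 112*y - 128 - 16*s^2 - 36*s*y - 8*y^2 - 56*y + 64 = 16*s^2 + 8*y^2 + y*(36*s + 56) - 64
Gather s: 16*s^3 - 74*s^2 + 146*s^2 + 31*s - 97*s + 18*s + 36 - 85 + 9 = 16*s^3 + 72*s^2 - 48*s - 40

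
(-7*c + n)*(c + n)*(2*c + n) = -14*c^3 - 19*c^2*n - 4*c*n^2 + n^3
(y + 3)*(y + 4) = y^2 + 7*y + 12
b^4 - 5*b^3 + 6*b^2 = b^2*(b - 3)*(b - 2)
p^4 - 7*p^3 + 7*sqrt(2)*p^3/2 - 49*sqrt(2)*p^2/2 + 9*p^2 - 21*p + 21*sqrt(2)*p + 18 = (p - 6)*(p - 1)*(p + sqrt(2)/2)*(p + 3*sqrt(2))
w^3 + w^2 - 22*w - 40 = (w - 5)*(w + 2)*(w + 4)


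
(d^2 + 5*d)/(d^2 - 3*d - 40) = d/(d - 8)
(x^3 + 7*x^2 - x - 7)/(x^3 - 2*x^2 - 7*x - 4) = (x^2 + 6*x - 7)/(x^2 - 3*x - 4)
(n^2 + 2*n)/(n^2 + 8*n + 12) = n/(n + 6)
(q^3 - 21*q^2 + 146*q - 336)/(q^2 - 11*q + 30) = (q^2 - 15*q + 56)/(q - 5)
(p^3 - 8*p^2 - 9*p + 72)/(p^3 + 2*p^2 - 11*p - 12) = (p^2 - 5*p - 24)/(p^2 + 5*p + 4)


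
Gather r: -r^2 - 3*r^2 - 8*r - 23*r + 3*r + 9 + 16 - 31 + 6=-4*r^2 - 28*r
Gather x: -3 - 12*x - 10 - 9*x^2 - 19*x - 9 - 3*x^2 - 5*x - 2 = -12*x^2 - 36*x - 24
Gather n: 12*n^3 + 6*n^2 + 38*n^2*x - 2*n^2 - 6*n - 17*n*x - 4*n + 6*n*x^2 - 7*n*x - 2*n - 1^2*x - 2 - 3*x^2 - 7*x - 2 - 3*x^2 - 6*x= 12*n^3 + n^2*(38*x + 4) + n*(6*x^2 - 24*x - 12) - 6*x^2 - 14*x - 4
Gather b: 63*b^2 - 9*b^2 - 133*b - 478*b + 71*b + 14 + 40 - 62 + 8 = 54*b^2 - 540*b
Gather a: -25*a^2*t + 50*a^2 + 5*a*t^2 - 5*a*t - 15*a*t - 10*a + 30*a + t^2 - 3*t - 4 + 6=a^2*(50 - 25*t) + a*(5*t^2 - 20*t + 20) + t^2 - 3*t + 2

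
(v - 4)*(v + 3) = v^2 - v - 12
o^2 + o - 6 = (o - 2)*(o + 3)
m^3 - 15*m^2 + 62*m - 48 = (m - 8)*(m - 6)*(m - 1)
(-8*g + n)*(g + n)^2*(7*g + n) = -56*g^4 - 113*g^3*n - 57*g^2*n^2 + g*n^3 + n^4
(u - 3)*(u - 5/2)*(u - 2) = u^3 - 15*u^2/2 + 37*u/2 - 15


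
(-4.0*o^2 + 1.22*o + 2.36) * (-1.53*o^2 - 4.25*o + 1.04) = 6.12*o^4 + 15.1334*o^3 - 12.9558*o^2 - 8.7612*o + 2.4544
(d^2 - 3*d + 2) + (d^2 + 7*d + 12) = 2*d^2 + 4*d + 14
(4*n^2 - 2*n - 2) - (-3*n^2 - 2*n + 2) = 7*n^2 - 4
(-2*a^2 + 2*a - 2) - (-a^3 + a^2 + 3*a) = a^3 - 3*a^2 - a - 2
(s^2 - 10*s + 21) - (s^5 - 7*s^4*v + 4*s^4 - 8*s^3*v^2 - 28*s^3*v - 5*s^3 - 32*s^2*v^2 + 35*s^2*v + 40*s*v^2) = -s^5 + 7*s^4*v - 4*s^4 + 8*s^3*v^2 + 28*s^3*v + 5*s^3 + 32*s^2*v^2 - 35*s^2*v + s^2 - 40*s*v^2 - 10*s + 21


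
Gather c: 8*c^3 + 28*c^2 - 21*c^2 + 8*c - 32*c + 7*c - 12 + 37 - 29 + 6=8*c^3 + 7*c^2 - 17*c + 2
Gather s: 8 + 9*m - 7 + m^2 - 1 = m^2 + 9*m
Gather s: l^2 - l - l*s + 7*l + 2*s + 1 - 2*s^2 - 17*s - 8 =l^2 + 6*l - 2*s^2 + s*(-l - 15) - 7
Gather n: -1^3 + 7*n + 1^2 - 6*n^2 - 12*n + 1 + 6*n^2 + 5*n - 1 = 0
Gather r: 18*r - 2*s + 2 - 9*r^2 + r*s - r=-9*r^2 + r*(s + 17) - 2*s + 2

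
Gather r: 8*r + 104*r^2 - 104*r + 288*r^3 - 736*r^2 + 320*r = 288*r^3 - 632*r^2 + 224*r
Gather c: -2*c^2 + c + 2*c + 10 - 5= -2*c^2 + 3*c + 5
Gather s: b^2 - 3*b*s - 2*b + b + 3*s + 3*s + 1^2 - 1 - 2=b^2 - b + s*(6 - 3*b) - 2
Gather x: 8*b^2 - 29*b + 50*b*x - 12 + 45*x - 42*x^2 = 8*b^2 - 29*b - 42*x^2 + x*(50*b + 45) - 12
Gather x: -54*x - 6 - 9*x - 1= -63*x - 7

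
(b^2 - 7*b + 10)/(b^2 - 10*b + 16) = (b - 5)/(b - 8)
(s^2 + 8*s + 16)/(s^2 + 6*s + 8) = (s + 4)/(s + 2)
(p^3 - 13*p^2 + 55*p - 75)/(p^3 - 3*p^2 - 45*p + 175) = (p - 3)/(p + 7)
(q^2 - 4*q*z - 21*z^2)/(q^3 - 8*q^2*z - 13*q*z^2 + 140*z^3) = (-q - 3*z)/(-q^2 + q*z + 20*z^2)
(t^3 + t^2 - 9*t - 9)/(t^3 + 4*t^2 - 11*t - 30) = (t^2 + 4*t + 3)/(t^2 + 7*t + 10)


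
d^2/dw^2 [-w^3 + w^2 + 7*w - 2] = 2 - 6*w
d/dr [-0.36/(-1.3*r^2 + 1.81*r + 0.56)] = (0.6516 - 0.936*r)/(-1.3*r^2 + 1.81*r + 0.56)^2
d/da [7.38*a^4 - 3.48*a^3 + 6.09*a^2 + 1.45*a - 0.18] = 29.52*a^3 - 10.44*a^2 + 12.18*a + 1.45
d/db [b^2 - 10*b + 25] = 2*b - 10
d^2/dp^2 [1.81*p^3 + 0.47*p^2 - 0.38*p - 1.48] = 10.86*p + 0.94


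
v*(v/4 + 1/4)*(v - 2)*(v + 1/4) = v^4/4 - 3*v^3/16 - 9*v^2/16 - v/8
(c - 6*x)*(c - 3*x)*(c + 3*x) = c^3 - 6*c^2*x - 9*c*x^2 + 54*x^3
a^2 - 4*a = a*(a - 4)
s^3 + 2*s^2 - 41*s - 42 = (s - 6)*(s + 1)*(s + 7)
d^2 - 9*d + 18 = (d - 6)*(d - 3)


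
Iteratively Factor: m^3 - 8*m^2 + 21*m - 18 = (m - 3)*(m^2 - 5*m + 6) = (m - 3)*(m - 2)*(m - 3)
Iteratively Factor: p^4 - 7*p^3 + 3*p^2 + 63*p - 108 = (p - 4)*(p^3 - 3*p^2 - 9*p + 27) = (p - 4)*(p - 3)*(p^2 - 9) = (p - 4)*(p - 3)*(p + 3)*(p - 3)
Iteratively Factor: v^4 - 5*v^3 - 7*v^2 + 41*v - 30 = (v - 2)*(v^3 - 3*v^2 - 13*v + 15) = (v - 2)*(v + 3)*(v^2 - 6*v + 5) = (v - 5)*(v - 2)*(v + 3)*(v - 1)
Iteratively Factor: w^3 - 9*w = (w - 3)*(w^2 + 3*w) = (w - 3)*(w + 3)*(w)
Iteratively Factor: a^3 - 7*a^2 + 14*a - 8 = (a - 1)*(a^2 - 6*a + 8) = (a - 4)*(a - 1)*(a - 2)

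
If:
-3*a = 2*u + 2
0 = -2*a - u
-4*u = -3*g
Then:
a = 2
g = -16/3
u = -4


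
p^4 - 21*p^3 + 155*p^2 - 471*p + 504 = (p - 8)*(p - 7)*(p - 3)^2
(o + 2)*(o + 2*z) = o^2 + 2*o*z + 2*o + 4*z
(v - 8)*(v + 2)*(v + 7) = v^3 + v^2 - 58*v - 112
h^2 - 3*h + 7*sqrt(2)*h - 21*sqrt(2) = (h - 3)*(h + 7*sqrt(2))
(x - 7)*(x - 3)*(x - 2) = x^3 - 12*x^2 + 41*x - 42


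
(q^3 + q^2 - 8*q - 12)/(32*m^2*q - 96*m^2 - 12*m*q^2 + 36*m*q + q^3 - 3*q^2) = (q^2 + 4*q + 4)/(32*m^2 - 12*m*q + q^2)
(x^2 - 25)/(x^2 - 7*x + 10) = (x + 5)/(x - 2)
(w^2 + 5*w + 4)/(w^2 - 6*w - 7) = (w + 4)/(w - 7)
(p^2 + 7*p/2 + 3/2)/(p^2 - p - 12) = (p + 1/2)/(p - 4)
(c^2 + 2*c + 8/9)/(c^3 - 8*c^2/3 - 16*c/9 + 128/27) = 3*(3*c + 2)/(9*c^2 - 36*c + 32)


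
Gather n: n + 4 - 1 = n + 3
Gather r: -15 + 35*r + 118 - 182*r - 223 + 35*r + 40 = -112*r - 80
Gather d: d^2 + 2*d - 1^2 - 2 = d^2 + 2*d - 3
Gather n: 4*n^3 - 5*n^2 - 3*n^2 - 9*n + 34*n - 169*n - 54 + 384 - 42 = 4*n^3 - 8*n^2 - 144*n + 288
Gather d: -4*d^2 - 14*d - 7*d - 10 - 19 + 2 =-4*d^2 - 21*d - 27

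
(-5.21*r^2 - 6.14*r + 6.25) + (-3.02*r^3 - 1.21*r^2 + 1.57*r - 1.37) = -3.02*r^3 - 6.42*r^2 - 4.57*r + 4.88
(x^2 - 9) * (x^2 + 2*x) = x^4 + 2*x^3 - 9*x^2 - 18*x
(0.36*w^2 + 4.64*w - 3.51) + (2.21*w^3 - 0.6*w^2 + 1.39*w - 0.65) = 2.21*w^3 - 0.24*w^2 + 6.03*w - 4.16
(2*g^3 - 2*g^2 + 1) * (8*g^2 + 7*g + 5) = 16*g^5 - 2*g^4 - 4*g^3 - 2*g^2 + 7*g + 5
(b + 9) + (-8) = b + 1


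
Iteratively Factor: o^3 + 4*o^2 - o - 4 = (o + 1)*(o^2 + 3*o - 4) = (o + 1)*(o + 4)*(o - 1)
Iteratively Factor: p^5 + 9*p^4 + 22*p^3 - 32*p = (p + 4)*(p^4 + 5*p^3 + 2*p^2 - 8*p) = (p + 2)*(p + 4)*(p^3 + 3*p^2 - 4*p) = (p + 2)*(p + 4)^2*(p^2 - p) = p*(p + 2)*(p + 4)^2*(p - 1)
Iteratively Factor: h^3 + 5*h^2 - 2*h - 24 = (h + 3)*(h^2 + 2*h - 8) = (h + 3)*(h + 4)*(h - 2)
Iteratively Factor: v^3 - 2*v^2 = (v)*(v^2 - 2*v) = v^2*(v - 2)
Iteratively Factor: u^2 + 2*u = (u + 2)*(u)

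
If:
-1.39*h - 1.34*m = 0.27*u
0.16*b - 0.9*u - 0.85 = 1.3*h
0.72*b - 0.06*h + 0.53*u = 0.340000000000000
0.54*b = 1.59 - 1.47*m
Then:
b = -0.33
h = -1.34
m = 1.20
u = 0.93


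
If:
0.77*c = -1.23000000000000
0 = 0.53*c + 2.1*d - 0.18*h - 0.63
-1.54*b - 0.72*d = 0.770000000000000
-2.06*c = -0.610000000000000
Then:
No Solution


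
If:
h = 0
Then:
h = 0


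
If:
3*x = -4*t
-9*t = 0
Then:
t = 0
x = 0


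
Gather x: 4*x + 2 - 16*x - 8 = -12*x - 6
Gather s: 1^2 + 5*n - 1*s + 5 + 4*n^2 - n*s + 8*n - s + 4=4*n^2 + 13*n + s*(-n - 2) + 10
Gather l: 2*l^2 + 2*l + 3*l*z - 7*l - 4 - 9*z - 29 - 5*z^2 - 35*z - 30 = 2*l^2 + l*(3*z - 5) - 5*z^2 - 44*z - 63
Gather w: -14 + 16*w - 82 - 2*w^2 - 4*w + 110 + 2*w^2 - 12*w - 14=0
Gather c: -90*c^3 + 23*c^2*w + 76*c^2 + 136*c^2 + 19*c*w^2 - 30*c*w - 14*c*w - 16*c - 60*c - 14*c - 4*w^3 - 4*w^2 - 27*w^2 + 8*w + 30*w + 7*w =-90*c^3 + c^2*(23*w + 212) + c*(19*w^2 - 44*w - 90) - 4*w^3 - 31*w^2 + 45*w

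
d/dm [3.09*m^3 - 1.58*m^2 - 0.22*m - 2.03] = 9.27*m^2 - 3.16*m - 0.22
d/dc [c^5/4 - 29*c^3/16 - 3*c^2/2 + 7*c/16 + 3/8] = 5*c^4/4 - 87*c^2/16 - 3*c + 7/16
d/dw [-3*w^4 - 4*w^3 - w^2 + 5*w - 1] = -12*w^3 - 12*w^2 - 2*w + 5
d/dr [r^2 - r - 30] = 2*r - 1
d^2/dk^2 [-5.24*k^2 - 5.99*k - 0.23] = -10.4800000000000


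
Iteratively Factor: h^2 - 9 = (h + 3)*(h - 3)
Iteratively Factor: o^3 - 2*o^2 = (o)*(o^2 - 2*o) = o*(o - 2)*(o)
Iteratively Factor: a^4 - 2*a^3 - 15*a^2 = (a - 5)*(a^3 + 3*a^2) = (a - 5)*(a + 3)*(a^2) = a*(a - 5)*(a + 3)*(a)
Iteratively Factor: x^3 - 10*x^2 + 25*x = (x - 5)*(x^2 - 5*x) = x*(x - 5)*(x - 5)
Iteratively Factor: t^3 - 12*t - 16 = (t - 4)*(t^2 + 4*t + 4) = (t - 4)*(t + 2)*(t + 2)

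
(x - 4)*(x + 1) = x^2 - 3*x - 4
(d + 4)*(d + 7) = d^2 + 11*d + 28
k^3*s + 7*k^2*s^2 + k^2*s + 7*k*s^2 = k*(k + 7*s)*(k*s + s)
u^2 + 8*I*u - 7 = (u + I)*(u + 7*I)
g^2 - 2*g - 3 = (g - 3)*(g + 1)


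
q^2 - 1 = (q - 1)*(q + 1)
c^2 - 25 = (c - 5)*(c + 5)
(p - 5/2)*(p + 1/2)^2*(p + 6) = p^4 + 9*p^3/2 - 45*p^2/4 - 113*p/8 - 15/4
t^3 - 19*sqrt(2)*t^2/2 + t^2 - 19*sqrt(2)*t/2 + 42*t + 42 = (t + 1)*(t - 6*sqrt(2))*(t - 7*sqrt(2)/2)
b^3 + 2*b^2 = b^2*(b + 2)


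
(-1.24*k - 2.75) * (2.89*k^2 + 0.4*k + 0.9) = -3.5836*k^3 - 8.4435*k^2 - 2.216*k - 2.475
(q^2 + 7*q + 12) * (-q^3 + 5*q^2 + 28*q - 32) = -q^5 - 2*q^4 + 51*q^3 + 224*q^2 + 112*q - 384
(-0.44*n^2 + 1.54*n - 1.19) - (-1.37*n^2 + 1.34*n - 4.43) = 0.93*n^2 + 0.2*n + 3.24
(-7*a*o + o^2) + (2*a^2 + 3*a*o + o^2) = 2*a^2 - 4*a*o + 2*o^2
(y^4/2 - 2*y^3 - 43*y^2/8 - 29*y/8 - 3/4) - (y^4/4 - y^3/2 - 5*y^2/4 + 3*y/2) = y^4/4 - 3*y^3/2 - 33*y^2/8 - 41*y/8 - 3/4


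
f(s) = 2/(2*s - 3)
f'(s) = -4/(2*s - 3)^2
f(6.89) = 0.19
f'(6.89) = -0.03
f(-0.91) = -0.41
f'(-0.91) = -0.17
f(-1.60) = -0.32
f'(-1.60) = -0.10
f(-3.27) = -0.21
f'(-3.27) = -0.04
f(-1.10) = -0.38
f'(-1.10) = -0.15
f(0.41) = -0.92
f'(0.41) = -0.84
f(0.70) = -1.25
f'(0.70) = -1.56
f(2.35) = 1.18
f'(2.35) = -1.38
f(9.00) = 0.13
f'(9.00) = -0.02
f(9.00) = 0.13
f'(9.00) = -0.02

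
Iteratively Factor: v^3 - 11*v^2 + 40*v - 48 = (v - 3)*(v^2 - 8*v + 16) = (v - 4)*(v - 3)*(v - 4)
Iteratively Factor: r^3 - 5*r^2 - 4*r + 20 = (r - 2)*(r^2 - 3*r - 10) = (r - 2)*(r + 2)*(r - 5)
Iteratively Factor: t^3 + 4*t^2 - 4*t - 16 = (t + 4)*(t^2 - 4) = (t - 2)*(t + 4)*(t + 2)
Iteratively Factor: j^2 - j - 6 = (j + 2)*(j - 3)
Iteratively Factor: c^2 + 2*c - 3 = (c + 3)*(c - 1)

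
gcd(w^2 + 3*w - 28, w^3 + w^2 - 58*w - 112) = w + 7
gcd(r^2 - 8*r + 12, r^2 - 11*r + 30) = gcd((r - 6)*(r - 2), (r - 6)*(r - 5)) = r - 6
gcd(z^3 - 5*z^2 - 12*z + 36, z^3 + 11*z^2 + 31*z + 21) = z + 3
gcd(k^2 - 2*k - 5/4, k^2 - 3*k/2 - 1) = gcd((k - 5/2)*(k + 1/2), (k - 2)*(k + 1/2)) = k + 1/2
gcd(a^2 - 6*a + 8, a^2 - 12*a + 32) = a - 4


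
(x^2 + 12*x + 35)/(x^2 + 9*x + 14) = (x + 5)/(x + 2)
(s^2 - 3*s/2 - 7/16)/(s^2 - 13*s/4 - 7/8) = (4*s - 7)/(2*(2*s - 7))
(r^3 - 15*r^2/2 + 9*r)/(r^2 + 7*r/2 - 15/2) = r*(r - 6)/(r + 5)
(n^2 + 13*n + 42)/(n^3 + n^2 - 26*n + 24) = (n + 7)/(n^2 - 5*n + 4)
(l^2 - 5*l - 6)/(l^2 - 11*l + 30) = (l + 1)/(l - 5)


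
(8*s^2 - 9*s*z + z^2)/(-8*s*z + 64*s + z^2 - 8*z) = (-s + z)/(z - 8)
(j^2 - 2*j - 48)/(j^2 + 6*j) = (j - 8)/j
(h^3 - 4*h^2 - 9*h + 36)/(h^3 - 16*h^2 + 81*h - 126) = (h^2 - h - 12)/(h^2 - 13*h + 42)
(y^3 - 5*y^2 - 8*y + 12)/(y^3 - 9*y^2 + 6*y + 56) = (y^2 - 7*y + 6)/(y^2 - 11*y + 28)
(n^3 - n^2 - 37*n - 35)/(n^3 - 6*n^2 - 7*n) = (n + 5)/n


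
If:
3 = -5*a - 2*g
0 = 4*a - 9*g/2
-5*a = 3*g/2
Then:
No Solution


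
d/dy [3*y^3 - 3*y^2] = 3*y*(3*y - 2)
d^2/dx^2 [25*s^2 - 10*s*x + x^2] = 2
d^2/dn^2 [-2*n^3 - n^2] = -12*n - 2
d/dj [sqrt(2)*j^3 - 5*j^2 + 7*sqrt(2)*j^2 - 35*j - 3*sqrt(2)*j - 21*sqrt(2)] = 3*sqrt(2)*j^2 - 10*j + 14*sqrt(2)*j - 35 - 3*sqrt(2)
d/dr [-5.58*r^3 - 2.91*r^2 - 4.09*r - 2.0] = -16.74*r^2 - 5.82*r - 4.09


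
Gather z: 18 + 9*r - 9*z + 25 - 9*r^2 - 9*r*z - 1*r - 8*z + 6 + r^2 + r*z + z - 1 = -8*r^2 + 8*r + z*(-8*r - 16) + 48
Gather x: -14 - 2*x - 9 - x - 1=-3*x - 24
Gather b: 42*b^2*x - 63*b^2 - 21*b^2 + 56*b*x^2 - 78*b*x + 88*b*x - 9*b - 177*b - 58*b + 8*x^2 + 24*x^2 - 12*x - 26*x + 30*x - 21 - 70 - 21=b^2*(42*x - 84) + b*(56*x^2 + 10*x - 244) + 32*x^2 - 8*x - 112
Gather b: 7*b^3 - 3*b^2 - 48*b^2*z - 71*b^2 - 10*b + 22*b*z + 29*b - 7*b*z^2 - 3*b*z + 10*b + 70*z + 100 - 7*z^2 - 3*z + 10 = 7*b^3 + b^2*(-48*z - 74) + b*(-7*z^2 + 19*z + 29) - 7*z^2 + 67*z + 110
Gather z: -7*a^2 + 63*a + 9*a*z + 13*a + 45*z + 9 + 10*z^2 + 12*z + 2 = -7*a^2 + 76*a + 10*z^2 + z*(9*a + 57) + 11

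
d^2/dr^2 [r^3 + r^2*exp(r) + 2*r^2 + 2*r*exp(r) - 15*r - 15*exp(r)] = r^2*exp(r) + 6*r*exp(r) + 6*r - 9*exp(r) + 4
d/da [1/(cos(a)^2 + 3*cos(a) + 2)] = (2*cos(a) + 3)*sin(a)/(cos(a)^2 + 3*cos(a) + 2)^2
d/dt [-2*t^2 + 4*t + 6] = 4 - 4*t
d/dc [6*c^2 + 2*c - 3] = 12*c + 2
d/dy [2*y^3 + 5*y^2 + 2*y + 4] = 6*y^2 + 10*y + 2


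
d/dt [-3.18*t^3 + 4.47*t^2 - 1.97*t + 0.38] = -9.54*t^2 + 8.94*t - 1.97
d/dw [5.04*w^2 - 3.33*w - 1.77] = 10.08*w - 3.33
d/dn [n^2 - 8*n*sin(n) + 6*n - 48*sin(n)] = -8*n*cos(n) + 2*n - 8*sin(n) - 48*cos(n) + 6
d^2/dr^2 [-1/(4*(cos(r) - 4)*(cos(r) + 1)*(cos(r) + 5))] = (2*(1 - cos(r)^2)^2 - 12*sin(r)^6 - 3*cos(r)^6 + 22*cos(r)^5 + 34*cos(r)^3 + 579*cos(r)^2 - 272*cos(r) - 792)/(4*(cos(r) - 4)^3*(cos(r) + 1)^3*(cos(r) + 5)^3)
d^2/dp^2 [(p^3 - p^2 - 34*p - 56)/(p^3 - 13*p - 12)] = 2*(-p^6 - 63*p^5 - 303*p^4 - 357*p^3 + 204*p^2 - 1584*p - 4304)/(p^9 - 39*p^7 - 36*p^6 + 507*p^5 + 936*p^4 - 1765*p^3 - 6084*p^2 - 5616*p - 1728)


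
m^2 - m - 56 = (m - 8)*(m + 7)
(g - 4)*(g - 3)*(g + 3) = g^3 - 4*g^2 - 9*g + 36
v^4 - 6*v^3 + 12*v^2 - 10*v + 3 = (v - 3)*(v - 1)^3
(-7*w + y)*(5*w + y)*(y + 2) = -35*w^2*y - 70*w^2 - 2*w*y^2 - 4*w*y + y^3 + 2*y^2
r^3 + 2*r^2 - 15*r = r*(r - 3)*(r + 5)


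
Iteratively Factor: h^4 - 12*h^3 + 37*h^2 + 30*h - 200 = (h - 5)*(h^3 - 7*h^2 + 2*h + 40) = (h - 5)^2*(h^2 - 2*h - 8) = (h - 5)^2*(h + 2)*(h - 4)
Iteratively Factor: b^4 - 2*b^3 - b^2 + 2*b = (b)*(b^3 - 2*b^2 - b + 2) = b*(b + 1)*(b^2 - 3*b + 2) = b*(b - 2)*(b + 1)*(b - 1)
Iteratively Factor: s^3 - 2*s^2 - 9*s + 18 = (s + 3)*(s^2 - 5*s + 6) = (s - 3)*(s + 3)*(s - 2)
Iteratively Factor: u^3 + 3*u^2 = (u)*(u^2 + 3*u) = u^2*(u + 3)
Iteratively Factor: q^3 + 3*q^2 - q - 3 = (q + 1)*(q^2 + 2*q - 3) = (q + 1)*(q + 3)*(q - 1)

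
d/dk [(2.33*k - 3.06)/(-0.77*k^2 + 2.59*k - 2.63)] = (1.7941*k^2 - 4.7124*k + 1.7975)/(0.5929*k^4 - 3.9886*k^3 + 10.7583*k^2 - 13.6234*k + 6.9169)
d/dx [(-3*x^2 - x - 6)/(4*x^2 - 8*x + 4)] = (7*x + 13)/(4*(x^3 - 3*x^2 + 3*x - 1))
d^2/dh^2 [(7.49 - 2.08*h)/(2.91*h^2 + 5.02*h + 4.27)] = (-(2.08*h - 7.49)*(5.82*h + 5.02)*(11.64*h + 10.04) + (36.3168*h - 22.7086)*(2.91*h^2 + 5.02*h + 4.27))/(2.91*h^2 + 5.02*h + 4.27)^3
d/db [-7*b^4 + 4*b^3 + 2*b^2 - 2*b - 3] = -28*b^3 + 12*b^2 + 4*b - 2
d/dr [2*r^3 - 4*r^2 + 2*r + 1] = 6*r^2 - 8*r + 2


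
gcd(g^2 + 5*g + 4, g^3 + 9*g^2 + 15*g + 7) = g + 1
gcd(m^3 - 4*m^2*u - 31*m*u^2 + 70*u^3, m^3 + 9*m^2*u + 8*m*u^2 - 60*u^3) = -m^2 - 3*m*u + 10*u^2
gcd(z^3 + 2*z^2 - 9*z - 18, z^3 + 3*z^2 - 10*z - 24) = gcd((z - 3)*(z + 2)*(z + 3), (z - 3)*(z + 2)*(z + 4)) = z^2 - z - 6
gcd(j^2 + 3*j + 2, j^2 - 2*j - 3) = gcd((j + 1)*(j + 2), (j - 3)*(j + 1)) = j + 1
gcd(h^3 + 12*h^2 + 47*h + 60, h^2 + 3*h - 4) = h + 4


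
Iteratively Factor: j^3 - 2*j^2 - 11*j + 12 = (j - 4)*(j^2 + 2*j - 3) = (j - 4)*(j - 1)*(j + 3)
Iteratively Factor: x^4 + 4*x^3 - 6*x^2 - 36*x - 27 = (x - 3)*(x^3 + 7*x^2 + 15*x + 9) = (x - 3)*(x + 3)*(x^2 + 4*x + 3) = (x - 3)*(x + 1)*(x + 3)*(x + 3)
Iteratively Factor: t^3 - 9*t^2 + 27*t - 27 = (t - 3)*(t^2 - 6*t + 9) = (t - 3)^2*(t - 3)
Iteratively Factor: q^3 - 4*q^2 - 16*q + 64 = (q - 4)*(q^2 - 16) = (q - 4)*(q + 4)*(q - 4)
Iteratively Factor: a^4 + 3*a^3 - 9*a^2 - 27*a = (a + 3)*(a^3 - 9*a) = a*(a + 3)*(a^2 - 9) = a*(a - 3)*(a + 3)*(a + 3)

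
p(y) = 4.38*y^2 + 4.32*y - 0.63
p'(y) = 8.76*y + 4.32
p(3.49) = 67.80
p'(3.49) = 34.89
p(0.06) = -0.36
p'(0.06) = 4.85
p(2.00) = 25.53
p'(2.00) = 21.84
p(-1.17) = 0.31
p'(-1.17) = -5.93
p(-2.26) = 11.98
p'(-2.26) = -15.48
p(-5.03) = 88.46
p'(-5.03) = -39.74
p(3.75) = 77.16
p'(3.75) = 37.17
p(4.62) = 112.82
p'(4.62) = 44.79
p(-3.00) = 25.83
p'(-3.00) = -21.96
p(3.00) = 51.75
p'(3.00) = 30.60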